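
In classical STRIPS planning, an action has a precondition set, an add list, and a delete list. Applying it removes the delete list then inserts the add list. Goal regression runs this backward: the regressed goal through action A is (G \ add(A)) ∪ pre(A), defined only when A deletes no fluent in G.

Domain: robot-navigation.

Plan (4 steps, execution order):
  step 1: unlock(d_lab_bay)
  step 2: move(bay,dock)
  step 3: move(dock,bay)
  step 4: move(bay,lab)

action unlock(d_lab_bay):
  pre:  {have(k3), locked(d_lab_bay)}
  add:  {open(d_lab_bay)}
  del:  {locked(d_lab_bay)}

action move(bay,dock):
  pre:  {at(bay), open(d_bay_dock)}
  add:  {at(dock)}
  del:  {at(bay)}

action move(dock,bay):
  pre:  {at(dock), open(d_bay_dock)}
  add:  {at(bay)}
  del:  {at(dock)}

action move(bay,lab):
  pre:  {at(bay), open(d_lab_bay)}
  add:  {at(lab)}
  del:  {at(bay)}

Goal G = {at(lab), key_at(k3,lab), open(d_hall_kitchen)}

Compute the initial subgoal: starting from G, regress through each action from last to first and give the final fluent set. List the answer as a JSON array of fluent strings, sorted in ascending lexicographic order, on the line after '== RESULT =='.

Work backward from the goal:
  through step 4 (move(bay,lab)): drop {at(lab)}, keep {key_at(k3,lab), open(d_hall_kitchen)}, require {at(bay), open(d_lab_bay)}
    → {at(bay), key_at(k3,lab), open(d_hall_kitchen), open(d_lab_bay)}
  through step 3 (move(dock,bay)): drop {at(bay)}, keep {key_at(k3,lab), open(d_hall_kitchen), open(d_lab_bay)}, require {at(dock), open(d_bay_dock)}
    → {at(dock), key_at(k3,lab), open(d_bay_dock), open(d_hall_kitchen), open(d_lab_bay)}
  through step 2 (move(bay,dock)): drop {at(dock)}, keep {key_at(k3,lab), open(d_bay_dock), open(d_hall_kitchen), open(d_lab_bay)}, require {at(bay), open(d_bay_dock)}
    → {at(bay), key_at(k3,lab), open(d_bay_dock), open(d_hall_kitchen), open(d_lab_bay)}
  through step 1 (unlock(d_lab_bay)): drop {open(d_lab_bay)}, keep {at(bay), key_at(k3,lab), open(d_bay_dock), open(d_hall_kitchen)}, require {have(k3), locked(d_lab_bay)}
    → {at(bay), have(k3), key_at(k3,lab), locked(d_lab_bay), open(d_bay_dock), open(d_hall_kitchen)}

== RESULT ==
["at(bay)", "have(k3)", "key_at(k3,lab)", "locked(d_lab_bay)", "open(d_bay_dock)", "open(d_hall_kitchen)"]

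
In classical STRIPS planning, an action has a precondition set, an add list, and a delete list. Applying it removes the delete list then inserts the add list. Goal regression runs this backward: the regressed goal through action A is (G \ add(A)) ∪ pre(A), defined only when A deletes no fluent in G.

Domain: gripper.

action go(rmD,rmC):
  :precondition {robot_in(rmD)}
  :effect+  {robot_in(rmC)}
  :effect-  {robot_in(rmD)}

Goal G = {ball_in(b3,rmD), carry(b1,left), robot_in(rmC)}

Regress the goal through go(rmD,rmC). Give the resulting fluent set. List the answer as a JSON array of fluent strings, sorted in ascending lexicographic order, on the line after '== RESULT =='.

Regress:
  G ∩ del = {}  (empty — regression defined)
  G \ add = {ball_in(b3,rmD), carry(b1,left), robot_in(rmC)} \ {robot_in(rmC)} = {ball_in(b3,rmD), carry(b1,left)}
  ∪ pre   = {ball_in(b3,rmD), carry(b1,left)} ∪ {robot_in(rmD)}
          = {ball_in(b3,rmD), carry(b1,left), robot_in(rmD)}

== RESULT ==
["ball_in(b3,rmD)", "carry(b1,left)", "robot_in(rmD)"]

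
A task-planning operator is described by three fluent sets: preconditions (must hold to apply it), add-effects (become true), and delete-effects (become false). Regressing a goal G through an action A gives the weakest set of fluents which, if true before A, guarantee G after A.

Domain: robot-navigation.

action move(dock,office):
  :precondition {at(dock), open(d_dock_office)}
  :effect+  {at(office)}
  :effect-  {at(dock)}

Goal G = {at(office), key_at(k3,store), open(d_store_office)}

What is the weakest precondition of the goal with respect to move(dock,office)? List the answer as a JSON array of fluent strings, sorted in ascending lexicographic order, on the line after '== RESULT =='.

Compute (G \ add) ∪ pre:
  G ∩ del = {}  (empty — regression defined)
  G \ add = {at(office), key_at(k3,store), open(d_store_office)} \ {at(office)} = {key_at(k3,store), open(d_store_office)}
  ∪ pre   = {key_at(k3,store), open(d_store_office)} ∪ {at(dock), open(d_dock_office)}
          = {at(dock), key_at(k3,store), open(d_dock_office), open(d_store_office)}

== RESULT ==
["at(dock)", "key_at(k3,store)", "open(d_dock_office)", "open(d_store_office)"]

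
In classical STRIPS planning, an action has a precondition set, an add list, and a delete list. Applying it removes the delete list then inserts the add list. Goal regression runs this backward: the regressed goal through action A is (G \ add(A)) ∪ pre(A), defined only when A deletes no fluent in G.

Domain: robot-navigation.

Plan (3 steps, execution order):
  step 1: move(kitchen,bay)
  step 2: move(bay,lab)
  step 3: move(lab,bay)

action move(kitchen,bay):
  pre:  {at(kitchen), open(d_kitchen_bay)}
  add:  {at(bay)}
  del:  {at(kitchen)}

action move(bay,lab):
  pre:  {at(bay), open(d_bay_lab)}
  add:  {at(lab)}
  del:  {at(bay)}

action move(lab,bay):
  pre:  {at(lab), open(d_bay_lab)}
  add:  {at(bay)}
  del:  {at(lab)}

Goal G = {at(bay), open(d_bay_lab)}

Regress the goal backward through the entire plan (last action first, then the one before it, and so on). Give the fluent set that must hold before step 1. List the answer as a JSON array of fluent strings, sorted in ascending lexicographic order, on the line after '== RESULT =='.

Work backward from the goal:
  through step 3 (move(lab,bay)): drop {at(bay)}, keep {open(d_bay_lab)}, require {at(lab), open(d_bay_lab)}
    → {at(lab), open(d_bay_lab)}
  through step 2 (move(bay,lab)): drop {at(lab)}, keep {open(d_bay_lab)}, require {at(bay), open(d_bay_lab)}
    → {at(bay), open(d_bay_lab)}
  through step 1 (move(kitchen,bay)): drop {at(bay)}, keep {open(d_bay_lab)}, require {at(kitchen), open(d_kitchen_bay)}
    → {at(kitchen), open(d_bay_lab), open(d_kitchen_bay)}

== RESULT ==
["at(kitchen)", "open(d_bay_lab)", "open(d_kitchen_bay)"]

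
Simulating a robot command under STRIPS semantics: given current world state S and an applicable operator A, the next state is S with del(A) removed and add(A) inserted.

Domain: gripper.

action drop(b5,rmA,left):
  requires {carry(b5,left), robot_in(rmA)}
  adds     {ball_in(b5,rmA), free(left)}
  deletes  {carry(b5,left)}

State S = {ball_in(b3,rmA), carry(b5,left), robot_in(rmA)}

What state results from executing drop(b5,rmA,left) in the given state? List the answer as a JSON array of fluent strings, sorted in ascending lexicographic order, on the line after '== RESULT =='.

Compute (S \ del) ∪ add:
  pre ⊆ S: {carry(b5,left), robot_in(rmA)} ⊆ S  — applicable
  S \ del = {ball_in(b3,rmA), robot_in(rmA)}
  ∪ add   = {ball_in(b3,rmA), ball_in(b5,rmA), free(left), robot_in(rmA)}

== RESULT ==
["ball_in(b3,rmA)", "ball_in(b5,rmA)", "free(left)", "robot_in(rmA)"]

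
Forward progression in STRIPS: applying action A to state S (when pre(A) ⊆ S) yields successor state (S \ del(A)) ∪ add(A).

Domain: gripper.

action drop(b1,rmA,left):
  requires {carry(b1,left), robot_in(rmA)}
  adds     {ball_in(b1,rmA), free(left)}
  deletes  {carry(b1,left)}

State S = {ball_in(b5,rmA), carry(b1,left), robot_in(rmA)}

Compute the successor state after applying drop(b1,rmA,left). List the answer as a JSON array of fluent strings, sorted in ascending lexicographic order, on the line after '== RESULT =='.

Progress:
  pre ⊆ S: {carry(b1,left), robot_in(rmA)} ⊆ S  — applicable
  S \ del = {ball_in(b5,rmA), robot_in(rmA)}
  ∪ add   = {ball_in(b1,rmA), ball_in(b5,rmA), free(left), robot_in(rmA)}

== RESULT ==
["ball_in(b1,rmA)", "ball_in(b5,rmA)", "free(left)", "robot_in(rmA)"]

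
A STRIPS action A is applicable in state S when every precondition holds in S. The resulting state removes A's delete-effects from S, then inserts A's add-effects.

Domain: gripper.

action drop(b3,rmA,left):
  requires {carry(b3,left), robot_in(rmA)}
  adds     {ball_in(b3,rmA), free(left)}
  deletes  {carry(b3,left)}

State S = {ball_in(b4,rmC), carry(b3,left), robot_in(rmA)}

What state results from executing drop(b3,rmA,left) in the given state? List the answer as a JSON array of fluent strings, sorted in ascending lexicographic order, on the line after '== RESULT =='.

Progress:
  pre ⊆ S: {carry(b3,left), robot_in(rmA)} ⊆ S  — applicable
  S \ del = {ball_in(b4,rmC), robot_in(rmA)}
  ∪ add   = {ball_in(b3,rmA), ball_in(b4,rmC), free(left), robot_in(rmA)}

== RESULT ==
["ball_in(b3,rmA)", "ball_in(b4,rmC)", "free(left)", "robot_in(rmA)"]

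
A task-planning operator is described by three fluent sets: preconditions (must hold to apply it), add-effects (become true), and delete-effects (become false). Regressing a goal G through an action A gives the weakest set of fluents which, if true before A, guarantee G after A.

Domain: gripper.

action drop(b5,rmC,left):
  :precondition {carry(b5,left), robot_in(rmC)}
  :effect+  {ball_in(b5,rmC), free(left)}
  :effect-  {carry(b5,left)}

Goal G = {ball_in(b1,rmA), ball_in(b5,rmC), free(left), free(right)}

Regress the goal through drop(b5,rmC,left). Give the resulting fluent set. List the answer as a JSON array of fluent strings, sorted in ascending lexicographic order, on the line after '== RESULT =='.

Regress:
  G ∩ del = {}  (empty — regression defined)
  G \ add = {ball_in(b1,rmA), ball_in(b5,rmC), free(left), free(right)} \ {ball_in(b5,rmC), free(left)} = {ball_in(b1,rmA), free(right)}
  ∪ pre   = {ball_in(b1,rmA), free(right)} ∪ {carry(b5,left), robot_in(rmC)}
          = {ball_in(b1,rmA), carry(b5,left), free(right), robot_in(rmC)}

== RESULT ==
["ball_in(b1,rmA)", "carry(b5,left)", "free(right)", "robot_in(rmC)"]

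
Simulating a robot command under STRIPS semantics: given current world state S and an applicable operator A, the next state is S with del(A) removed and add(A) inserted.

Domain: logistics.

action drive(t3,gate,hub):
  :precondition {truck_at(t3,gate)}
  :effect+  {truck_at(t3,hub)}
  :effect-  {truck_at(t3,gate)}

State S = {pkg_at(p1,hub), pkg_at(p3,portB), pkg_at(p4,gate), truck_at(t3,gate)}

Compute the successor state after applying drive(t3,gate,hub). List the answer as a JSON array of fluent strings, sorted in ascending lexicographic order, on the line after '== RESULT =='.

Progress:
  pre ⊆ S: {truck_at(t3,gate)} ⊆ S  — applicable
  S \ del = {pkg_at(p1,hub), pkg_at(p3,portB), pkg_at(p4,gate)}
  ∪ add   = {pkg_at(p1,hub), pkg_at(p3,portB), pkg_at(p4,gate), truck_at(t3,hub)}

== RESULT ==
["pkg_at(p1,hub)", "pkg_at(p3,portB)", "pkg_at(p4,gate)", "truck_at(t3,hub)"]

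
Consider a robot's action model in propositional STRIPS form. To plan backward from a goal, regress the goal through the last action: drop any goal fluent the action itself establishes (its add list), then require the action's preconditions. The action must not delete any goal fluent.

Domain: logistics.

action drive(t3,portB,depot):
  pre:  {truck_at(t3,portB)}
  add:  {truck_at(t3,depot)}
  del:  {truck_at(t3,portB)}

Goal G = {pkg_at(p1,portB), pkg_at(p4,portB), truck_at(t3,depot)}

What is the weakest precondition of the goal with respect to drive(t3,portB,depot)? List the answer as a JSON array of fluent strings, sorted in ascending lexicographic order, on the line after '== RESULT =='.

Compute (G \ add) ∪ pre:
  G ∩ del = {}  (empty — regression defined)
  G \ add = {pkg_at(p1,portB), pkg_at(p4,portB), truck_at(t3,depot)} \ {truck_at(t3,depot)} = {pkg_at(p1,portB), pkg_at(p4,portB)}
  ∪ pre   = {pkg_at(p1,portB), pkg_at(p4,portB)} ∪ {truck_at(t3,portB)}
          = {pkg_at(p1,portB), pkg_at(p4,portB), truck_at(t3,portB)}

== RESULT ==
["pkg_at(p1,portB)", "pkg_at(p4,portB)", "truck_at(t3,portB)"]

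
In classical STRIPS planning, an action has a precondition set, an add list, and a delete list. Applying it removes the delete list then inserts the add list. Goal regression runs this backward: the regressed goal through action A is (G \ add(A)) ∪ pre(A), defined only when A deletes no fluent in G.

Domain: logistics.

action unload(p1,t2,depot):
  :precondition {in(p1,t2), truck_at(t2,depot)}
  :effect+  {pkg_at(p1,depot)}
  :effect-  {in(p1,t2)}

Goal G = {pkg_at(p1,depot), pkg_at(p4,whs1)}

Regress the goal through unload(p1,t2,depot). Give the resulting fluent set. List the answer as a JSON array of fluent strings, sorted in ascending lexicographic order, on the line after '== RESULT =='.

Regress:
  G ∩ del = {}  (empty — regression defined)
  G \ add = {pkg_at(p1,depot), pkg_at(p4,whs1)} \ {pkg_at(p1,depot)} = {pkg_at(p4,whs1)}
  ∪ pre   = {pkg_at(p4,whs1)} ∪ {in(p1,t2), truck_at(t2,depot)}
          = {in(p1,t2), pkg_at(p4,whs1), truck_at(t2,depot)}

== RESULT ==
["in(p1,t2)", "pkg_at(p4,whs1)", "truck_at(t2,depot)"]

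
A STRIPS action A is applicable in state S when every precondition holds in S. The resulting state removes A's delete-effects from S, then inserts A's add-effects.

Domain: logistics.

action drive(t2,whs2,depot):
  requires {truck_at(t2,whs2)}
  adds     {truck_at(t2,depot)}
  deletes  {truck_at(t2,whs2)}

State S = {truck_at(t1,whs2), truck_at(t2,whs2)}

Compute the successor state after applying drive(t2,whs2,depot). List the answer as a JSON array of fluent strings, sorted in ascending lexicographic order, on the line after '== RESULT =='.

Progress:
  pre ⊆ S: {truck_at(t2,whs2)} ⊆ S  — applicable
  S \ del = {truck_at(t1,whs2)}
  ∪ add   = {truck_at(t1,whs2), truck_at(t2,depot)}

== RESULT ==
["truck_at(t1,whs2)", "truck_at(t2,depot)"]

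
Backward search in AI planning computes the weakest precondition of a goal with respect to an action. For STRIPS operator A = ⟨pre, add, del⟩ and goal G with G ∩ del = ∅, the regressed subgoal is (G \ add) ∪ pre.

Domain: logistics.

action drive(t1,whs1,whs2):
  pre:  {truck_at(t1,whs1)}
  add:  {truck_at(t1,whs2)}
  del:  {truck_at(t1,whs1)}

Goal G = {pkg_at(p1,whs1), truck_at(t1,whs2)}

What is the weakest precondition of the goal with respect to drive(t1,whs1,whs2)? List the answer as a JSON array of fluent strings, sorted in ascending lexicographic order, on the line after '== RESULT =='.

Compute (G \ add) ∪ pre:
  G ∩ del = {}  (empty — regression defined)
  G \ add = {pkg_at(p1,whs1), truck_at(t1,whs2)} \ {truck_at(t1,whs2)} = {pkg_at(p1,whs1)}
  ∪ pre   = {pkg_at(p1,whs1)} ∪ {truck_at(t1,whs1)}
          = {pkg_at(p1,whs1), truck_at(t1,whs1)}

== RESULT ==
["pkg_at(p1,whs1)", "truck_at(t1,whs1)"]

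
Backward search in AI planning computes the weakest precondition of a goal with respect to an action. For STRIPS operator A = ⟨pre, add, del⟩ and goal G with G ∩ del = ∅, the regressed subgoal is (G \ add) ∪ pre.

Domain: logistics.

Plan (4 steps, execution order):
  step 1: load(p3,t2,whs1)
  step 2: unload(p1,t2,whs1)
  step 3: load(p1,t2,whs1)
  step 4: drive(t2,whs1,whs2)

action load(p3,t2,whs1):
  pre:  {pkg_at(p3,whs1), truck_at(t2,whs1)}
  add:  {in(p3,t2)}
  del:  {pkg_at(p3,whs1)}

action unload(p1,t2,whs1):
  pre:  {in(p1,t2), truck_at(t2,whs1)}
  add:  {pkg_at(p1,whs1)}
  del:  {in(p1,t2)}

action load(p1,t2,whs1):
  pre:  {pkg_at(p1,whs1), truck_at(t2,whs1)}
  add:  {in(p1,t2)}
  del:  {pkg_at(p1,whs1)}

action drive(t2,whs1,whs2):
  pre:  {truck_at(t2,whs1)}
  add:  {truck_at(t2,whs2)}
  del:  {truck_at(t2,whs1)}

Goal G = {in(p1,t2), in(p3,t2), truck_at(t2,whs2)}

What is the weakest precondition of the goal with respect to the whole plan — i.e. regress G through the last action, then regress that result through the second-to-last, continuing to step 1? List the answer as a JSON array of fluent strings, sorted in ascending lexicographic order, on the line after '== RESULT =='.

Regress step by step:
  through step 4 (drive(t2,whs1,whs2)): drop {truck_at(t2,whs2)}, keep {in(p1,t2), in(p3,t2)}, require {truck_at(t2,whs1)}
    → {in(p1,t2), in(p3,t2), truck_at(t2,whs1)}
  through step 3 (load(p1,t2,whs1)): drop {in(p1,t2)}, keep {in(p3,t2), truck_at(t2,whs1)}, require {pkg_at(p1,whs1), truck_at(t2,whs1)}
    → {in(p3,t2), pkg_at(p1,whs1), truck_at(t2,whs1)}
  through step 2 (unload(p1,t2,whs1)): drop {pkg_at(p1,whs1)}, keep {in(p3,t2), truck_at(t2,whs1)}, require {in(p1,t2), truck_at(t2,whs1)}
    → {in(p1,t2), in(p3,t2), truck_at(t2,whs1)}
  through step 1 (load(p3,t2,whs1)): drop {in(p3,t2)}, keep {in(p1,t2), truck_at(t2,whs1)}, require {pkg_at(p3,whs1), truck_at(t2,whs1)}
    → {in(p1,t2), pkg_at(p3,whs1), truck_at(t2,whs1)}

== RESULT ==
["in(p1,t2)", "pkg_at(p3,whs1)", "truck_at(t2,whs1)"]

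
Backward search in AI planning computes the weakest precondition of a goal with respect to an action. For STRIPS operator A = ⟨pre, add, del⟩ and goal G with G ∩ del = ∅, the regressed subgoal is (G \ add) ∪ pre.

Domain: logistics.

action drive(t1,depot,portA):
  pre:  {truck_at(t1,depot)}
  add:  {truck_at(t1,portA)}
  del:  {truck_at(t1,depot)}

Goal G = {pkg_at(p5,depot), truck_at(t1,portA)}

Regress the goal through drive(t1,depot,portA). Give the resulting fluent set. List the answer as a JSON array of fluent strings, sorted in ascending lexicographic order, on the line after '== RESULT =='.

Regress:
  G ∩ del = {}  (empty — regression defined)
  G \ add = {pkg_at(p5,depot), truck_at(t1,portA)} \ {truck_at(t1,portA)} = {pkg_at(p5,depot)}
  ∪ pre   = {pkg_at(p5,depot)} ∪ {truck_at(t1,depot)}
          = {pkg_at(p5,depot), truck_at(t1,depot)}

== RESULT ==
["pkg_at(p5,depot)", "truck_at(t1,depot)"]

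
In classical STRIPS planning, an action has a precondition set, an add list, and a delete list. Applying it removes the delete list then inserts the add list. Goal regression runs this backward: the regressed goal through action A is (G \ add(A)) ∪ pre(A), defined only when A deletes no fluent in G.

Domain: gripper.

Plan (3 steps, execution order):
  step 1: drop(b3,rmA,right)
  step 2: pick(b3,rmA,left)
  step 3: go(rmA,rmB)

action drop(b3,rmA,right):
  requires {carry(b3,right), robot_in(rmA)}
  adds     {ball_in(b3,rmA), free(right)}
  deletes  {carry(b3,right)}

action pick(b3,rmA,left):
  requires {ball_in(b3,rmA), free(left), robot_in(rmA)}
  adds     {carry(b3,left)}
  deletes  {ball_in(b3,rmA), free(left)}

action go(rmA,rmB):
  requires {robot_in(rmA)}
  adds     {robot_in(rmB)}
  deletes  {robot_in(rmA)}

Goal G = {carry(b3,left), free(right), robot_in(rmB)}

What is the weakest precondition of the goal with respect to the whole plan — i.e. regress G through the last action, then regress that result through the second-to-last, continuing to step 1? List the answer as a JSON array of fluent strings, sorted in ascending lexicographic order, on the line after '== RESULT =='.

Work backward from the goal:
  through step 3 (go(rmA,rmB)): drop {robot_in(rmB)}, keep {carry(b3,left), free(right)}, require {robot_in(rmA)}
    → {carry(b3,left), free(right), robot_in(rmA)}
  through step 2 (pick(b3,rmA,left)): drop {carry(b3,left)}, keep {free(right), robot_in(rmA)}, require {ball_in(b3,rmA), free(left), robot_in(rmA)}
    → {ball_in(b3,rmA), free(left), free(right), robot_in(rmA)}
  through step 1 (drop(b3,rmA,right)): drop {ball_in(b3,rmA), free(right)}, keep {free(left), robot_in(rmA)}, require {carry(b3,right), robot_in(rmA)}
    → {carry(b3,right), free(left), robot_in(rmA)}

== RESULT ==
["carry(b3,right)", "free(left)", "robot_in(rmA)"]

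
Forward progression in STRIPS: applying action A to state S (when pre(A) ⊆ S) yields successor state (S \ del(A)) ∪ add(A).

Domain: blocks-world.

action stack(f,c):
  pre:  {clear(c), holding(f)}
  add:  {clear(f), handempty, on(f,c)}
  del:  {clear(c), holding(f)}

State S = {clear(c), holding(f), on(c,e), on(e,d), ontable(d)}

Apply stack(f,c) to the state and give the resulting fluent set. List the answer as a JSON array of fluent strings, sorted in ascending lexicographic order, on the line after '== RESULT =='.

Progress:
  pre ⊆ S: {clear(c), holding(f)} ⊆ S  — applicable
  S \ del = {on(c,e), on(e,d), ontable(d)}
  ∪ add   = {clear(f), handempty, on(c,e), on(e,d), on(f,c), ontable(d)}

== RESULT ==
["clear(f)", "handempty", "on(c,e)", "on(e,d)", "on(f,c)", "ontable(d)"]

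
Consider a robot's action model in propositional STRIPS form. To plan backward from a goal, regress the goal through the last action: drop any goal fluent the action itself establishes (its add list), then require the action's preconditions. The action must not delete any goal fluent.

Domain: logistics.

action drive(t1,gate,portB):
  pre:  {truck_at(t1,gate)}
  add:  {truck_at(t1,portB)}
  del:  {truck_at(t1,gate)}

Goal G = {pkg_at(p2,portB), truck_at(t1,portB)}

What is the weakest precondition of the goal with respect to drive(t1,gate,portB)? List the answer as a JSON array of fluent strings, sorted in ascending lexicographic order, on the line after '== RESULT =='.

Compute (G \ add) ∪ pre:
  G ∩ del = {}  (empty — regression defined)
  G \ add = {pkg_at(p2,portB), truck_at(t1,portB)} \ {truck_at(t1,portB)} = {pkg_at(p2,portB)}
  ∪ pre   = {pkg_at(p2,portB)} ∪ {truck_at(t1,gate)}
          = {pkg_at(p2,portB), truck_at(t1,gate)}

== RESULT ==
["pkg_at(p2,portB)", "truck_at(t1,gate)"]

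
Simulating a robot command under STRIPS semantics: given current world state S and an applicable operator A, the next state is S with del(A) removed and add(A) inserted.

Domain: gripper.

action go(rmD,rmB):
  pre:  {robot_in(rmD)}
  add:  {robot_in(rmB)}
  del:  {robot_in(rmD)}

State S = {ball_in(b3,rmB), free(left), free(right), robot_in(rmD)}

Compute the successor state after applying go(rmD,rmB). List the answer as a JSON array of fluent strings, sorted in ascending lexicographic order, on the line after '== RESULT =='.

Compute (S \ del) ∪ add:
  pre ⊆ S: {robot_in(rmD)} ⊆ S  — applicable
  S \ del = {ball_in(b3,rmB), free(left), free(right)}
  ∪ add   = {ball_in(b3,rmB), free(left), free(right), robot_in(rmB)}

== RESULT ==
["ball_in(b3,rmB)", "free(left)", "free(right)", "robot_in(rmB)"]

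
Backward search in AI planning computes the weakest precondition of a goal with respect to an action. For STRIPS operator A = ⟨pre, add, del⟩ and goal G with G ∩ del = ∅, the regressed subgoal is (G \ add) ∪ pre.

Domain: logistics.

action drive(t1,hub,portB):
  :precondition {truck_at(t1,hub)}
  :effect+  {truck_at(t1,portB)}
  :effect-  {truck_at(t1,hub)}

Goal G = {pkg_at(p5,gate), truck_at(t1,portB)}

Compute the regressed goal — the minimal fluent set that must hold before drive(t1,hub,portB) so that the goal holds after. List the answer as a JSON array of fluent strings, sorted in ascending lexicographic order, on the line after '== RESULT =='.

Compute (G \ add) ∪ pre:
  G ∩ del = {}  (empty — regression defined)
  G \ add = {pkg_at(p5,gate), truck_at(t1,portB)} \ {truck_at(t1,portB)} = {pkg_at(p5,gate)}
  ∪ pre   = {pkg_at(p5,gate)} ∪ {truck_at(t1,hub)}
          = {pkg_at(p5,gate), truck_at(t1,hub)}

== RESULT ==
["pkg_at(p5,gate)", "truck_at(t1,hub)"]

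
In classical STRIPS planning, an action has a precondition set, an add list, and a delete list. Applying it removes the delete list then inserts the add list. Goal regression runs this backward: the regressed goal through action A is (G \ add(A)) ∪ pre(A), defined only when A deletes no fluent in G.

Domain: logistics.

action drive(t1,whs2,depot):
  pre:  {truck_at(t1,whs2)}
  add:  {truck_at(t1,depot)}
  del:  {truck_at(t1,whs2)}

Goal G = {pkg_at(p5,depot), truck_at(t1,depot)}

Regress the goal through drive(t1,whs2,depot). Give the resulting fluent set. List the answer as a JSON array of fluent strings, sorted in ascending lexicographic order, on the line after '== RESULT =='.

Regress:
  G ∩ del = {}  (empty — regression defined)
  G \ add = {pkg_at(p5,depot), truck_at(t1,depot)} \ {truck_at(t1,depot)} = {pkg_at(p5,depot)}
  ∪ pre   = {pkg_at(p5,depot)} ∪ {truck_at(t1,whs2)}
          = {pkg_at(p5,depot), truck_at(t1,whs2)}

== RESULT ==
["pkg_at(p5,depot)", "truck_at(t1,whs2)"]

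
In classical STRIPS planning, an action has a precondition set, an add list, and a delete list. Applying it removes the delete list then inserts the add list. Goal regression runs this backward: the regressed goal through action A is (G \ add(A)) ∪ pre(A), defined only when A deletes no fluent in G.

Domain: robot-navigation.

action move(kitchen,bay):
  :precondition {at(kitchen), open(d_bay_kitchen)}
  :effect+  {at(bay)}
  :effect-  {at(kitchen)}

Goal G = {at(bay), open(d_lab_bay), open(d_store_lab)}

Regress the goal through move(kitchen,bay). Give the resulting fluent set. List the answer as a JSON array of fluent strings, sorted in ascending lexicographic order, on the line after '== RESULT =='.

Compute (G \ add) ∪ pre:
  G ∩ del = {}  (empty — regression defined)
  G \ add = {at(bay), open(d_lab_bay), open(d_store_lab)} \ {at(bay)} = {open(d_lab_bay), open(d_store_lab)}
  ∪ pre   = {open(d_lab_bay), open(d_store_lab)} ∪ {at(kitchen), open(d_bay_kitchen)}
          = {at(kitchen), open(d_bay_kitchen), open(d_lab_bay), open(d_store_lab)}

== RESULT ==
["at(kitchen)", "open(d_bay_kitchen)", "open(d_lab_bay)", "open(d_store_lab)"]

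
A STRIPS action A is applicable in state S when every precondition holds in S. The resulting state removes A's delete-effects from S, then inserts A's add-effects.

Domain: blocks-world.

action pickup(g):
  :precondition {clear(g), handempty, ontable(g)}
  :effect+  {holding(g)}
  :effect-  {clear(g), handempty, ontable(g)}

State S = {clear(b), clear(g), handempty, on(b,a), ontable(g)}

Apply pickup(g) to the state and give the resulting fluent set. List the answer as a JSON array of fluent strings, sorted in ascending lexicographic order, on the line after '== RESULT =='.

Compute (S \ del) ∪ add:
  pre ⊆ S: {clear(g), handempty, ontable(g)} ⊆ S  — applicable
  S \ del = {clear(b), on(b,a)}
  ∪ add   = {clear(b), holding(g), on(b,a)}

== RESULT ==
["clear(b)", "holding(g)", "on(b,a)"]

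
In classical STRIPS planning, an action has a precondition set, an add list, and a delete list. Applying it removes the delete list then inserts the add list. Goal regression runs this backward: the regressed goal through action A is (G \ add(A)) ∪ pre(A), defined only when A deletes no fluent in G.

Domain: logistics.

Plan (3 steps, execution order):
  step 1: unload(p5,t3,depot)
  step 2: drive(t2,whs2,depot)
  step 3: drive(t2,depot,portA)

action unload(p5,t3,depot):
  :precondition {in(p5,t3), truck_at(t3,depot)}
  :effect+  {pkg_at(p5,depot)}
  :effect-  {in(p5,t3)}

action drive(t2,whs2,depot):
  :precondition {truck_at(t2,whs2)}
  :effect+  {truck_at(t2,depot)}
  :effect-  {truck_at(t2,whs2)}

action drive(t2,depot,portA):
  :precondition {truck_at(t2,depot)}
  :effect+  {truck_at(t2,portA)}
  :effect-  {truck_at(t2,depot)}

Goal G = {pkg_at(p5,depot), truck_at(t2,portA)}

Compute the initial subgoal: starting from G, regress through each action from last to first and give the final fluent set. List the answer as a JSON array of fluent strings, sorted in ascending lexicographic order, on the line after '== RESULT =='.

Work backward from the goal:
  through step 3 (drive(t2,depot,portA)): drop {truck_at(t2,portA)}, keep {pkg_at(p5,depot)}, require {truck_at(t2,depot)}
    → {pkg_at(p5,depot), truck_at(t2,depot)}
  through step 2 (drive(t2,whs2,depot)): drop {truck_at(t2,depot)}, keep {pkg_at(p5,depot)}, require {truck_at(t2,whs2)}
    → {pkg_at(p5,depot), truck_at(t2,whs2)}
  through step 1 (unload(p5,t3,depot)): drop {pkg_at(p5,depot)}, keep {truck_at(t2,whs2)}, require {in(p5,t3), truck_at(t3,depot)}
    → {in(p5,t3), truck_at(t2,whs2), truck_at(t3,depot)}

== RESULT ==
["in(p5,t3)", "truck_at(t2,whs2)", "truck_at(t3,depot)"]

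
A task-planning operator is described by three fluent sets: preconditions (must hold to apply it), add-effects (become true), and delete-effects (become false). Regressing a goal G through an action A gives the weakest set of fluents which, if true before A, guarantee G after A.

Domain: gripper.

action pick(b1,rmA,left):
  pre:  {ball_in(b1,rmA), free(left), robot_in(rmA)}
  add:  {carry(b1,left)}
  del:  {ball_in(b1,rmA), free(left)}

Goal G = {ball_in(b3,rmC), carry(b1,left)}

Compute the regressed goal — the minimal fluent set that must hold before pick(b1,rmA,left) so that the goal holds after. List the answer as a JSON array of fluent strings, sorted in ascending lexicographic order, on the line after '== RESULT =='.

Regress:
  G ∩ del = {}  (empty — regression defined)
  G \ add = {ball_in(b3,rmC), carry(b1,left)} \ {carry(b1,left)} = {ball_in(b3,rmC)}
  ∪ pre   = {ball_in(b3,rmC)} ∪ {ball_in(b1,rmA), free(left), robot_in(rmA)}
          = {ball_in(b1,rmA), ball_in(b3,rmC), free(left), robot_in(rmA)}

== RESULT ==
["ball_in(b1,rmA)", "ball_in(b3,rmC)", "free(left)", "robot_in(rmA)"]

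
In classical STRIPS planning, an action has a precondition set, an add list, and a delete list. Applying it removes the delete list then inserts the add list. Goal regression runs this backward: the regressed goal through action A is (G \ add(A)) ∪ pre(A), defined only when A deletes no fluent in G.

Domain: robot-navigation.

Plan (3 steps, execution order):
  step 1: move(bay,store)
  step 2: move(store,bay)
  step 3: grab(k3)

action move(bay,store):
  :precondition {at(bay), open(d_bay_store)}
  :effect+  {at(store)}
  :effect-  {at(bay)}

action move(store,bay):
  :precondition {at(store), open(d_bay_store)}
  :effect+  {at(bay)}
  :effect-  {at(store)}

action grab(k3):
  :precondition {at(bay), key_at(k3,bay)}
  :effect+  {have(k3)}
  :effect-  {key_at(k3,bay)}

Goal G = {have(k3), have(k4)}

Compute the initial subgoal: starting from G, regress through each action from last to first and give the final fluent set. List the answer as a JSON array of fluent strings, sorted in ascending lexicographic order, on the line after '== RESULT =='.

Work backward from the goal:
  through step 3 (grab(k3)): drop {have(k3)}, keep {have(k4)}, require {at(bay), key_at(k3,bay)}
    → {at(bay), have(k4), key_at(k3,bay)}
  through step 2 (move(store,bay)): drop {at(bay)}, keep {have(k4), key_at(k3,bay)}, require {at(store), open(d_bay_store)}
    → {at(store), have(k4), key_at(k3,bay), open(d_bay_store)}
  through step 1 (move(bay,store)): drop {at(store)}, keep {have(k4), key_at(k3,bay), open(d_bay_store)}, require {at(bay), open(d_bay_store)}
    → {at(bay), have(k4), key_at(k3,bay), open(d_bay_store)}

== RESULT ==
["at(bay)", "have(k4)", "key_at(k3,bay)", "open(d_bay_store)"]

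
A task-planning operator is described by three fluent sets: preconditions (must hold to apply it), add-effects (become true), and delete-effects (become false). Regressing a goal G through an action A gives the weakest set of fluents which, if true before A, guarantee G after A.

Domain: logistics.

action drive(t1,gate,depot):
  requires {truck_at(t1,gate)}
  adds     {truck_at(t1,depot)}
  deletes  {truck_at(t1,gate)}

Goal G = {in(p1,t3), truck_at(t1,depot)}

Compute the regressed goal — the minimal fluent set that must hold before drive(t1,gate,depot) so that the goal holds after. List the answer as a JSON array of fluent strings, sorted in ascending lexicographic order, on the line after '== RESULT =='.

Regress:
  G ∩ del = {}  (empty — regression defined)
  G \ add = {in(p1,t3), truck_at(t1,depot)} \ {truck_at(t1,depot)} = {in(p1,t3)}
  ∪ pre   = {in(p1,t3)} ∪ {truck_at(t1,gate)}
          = {in(p1,t3), truck_at(t1,gate)}

== RESULT ==
["in(p1,t3)", "truck_at(t1,gate)"]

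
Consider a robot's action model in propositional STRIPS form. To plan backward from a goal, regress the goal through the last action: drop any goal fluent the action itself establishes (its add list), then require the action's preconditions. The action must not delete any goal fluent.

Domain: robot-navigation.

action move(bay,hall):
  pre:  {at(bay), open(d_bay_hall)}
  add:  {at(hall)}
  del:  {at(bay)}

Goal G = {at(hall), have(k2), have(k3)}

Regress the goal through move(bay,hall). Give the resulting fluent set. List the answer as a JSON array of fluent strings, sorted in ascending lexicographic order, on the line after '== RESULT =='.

Regress:
  G ∩ del = {}  (empty — regression defined)
  G \ add = {at(hall), have(k2), have(k3)} \ {at(hall)} = {have(k2), have(k3)}
  ∪ pre   = {have(k2), have(k3)} ∪ {at(bay), open(d_bay_hall)}
          = {at(bay), have(k2), have(k3), open(d_bay_hall)}

== RESULT ==
["at(bay)", "have(k2)", "have(k3)", "open(d_bay_hall)"]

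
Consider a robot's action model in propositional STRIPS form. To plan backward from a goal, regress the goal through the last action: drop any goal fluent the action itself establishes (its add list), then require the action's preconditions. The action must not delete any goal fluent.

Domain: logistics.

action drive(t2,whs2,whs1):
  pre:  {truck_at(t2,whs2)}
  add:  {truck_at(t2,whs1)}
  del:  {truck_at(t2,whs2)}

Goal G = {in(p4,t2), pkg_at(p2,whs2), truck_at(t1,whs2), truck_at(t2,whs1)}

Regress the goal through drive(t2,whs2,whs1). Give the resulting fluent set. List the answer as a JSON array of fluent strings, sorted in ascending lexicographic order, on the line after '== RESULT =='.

Regress:
  G ∩ del = {}  (empty — regression defined)
  G \ add = {in(p4,t2), pkg_at(p2,whs2), truck_at(t1,whs2), truck_at(t2,whs1)} \ {truck_at(t2,whs1)} = {in(p4,t2), pkg_at(p2,whs2), truck_at(t1,whs2)}
  ∪ pre   = {in(p4,t2), pkg_at(p2,whs2), truck_at(t1,whs2)} ∪ {truck_at(t2,whs2)}
          = {in(p4,t2), pkg_at(p2,whs2), truck_at(t1,whs2), truck_at(t2,whs2)}

== RESULT ==
["in(p4,t2)", "pkg_at(p2,whs2)", "truck_at(t1,whs2)", "truck_at(t2,whs2)"]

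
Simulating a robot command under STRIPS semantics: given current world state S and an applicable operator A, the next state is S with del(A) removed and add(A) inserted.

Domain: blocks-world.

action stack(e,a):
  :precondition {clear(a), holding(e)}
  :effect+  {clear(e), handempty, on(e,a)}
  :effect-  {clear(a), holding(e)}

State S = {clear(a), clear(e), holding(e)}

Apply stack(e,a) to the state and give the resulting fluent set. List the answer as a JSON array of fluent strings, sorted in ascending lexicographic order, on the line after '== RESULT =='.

Progress:
  pre ⊆ S: {clear(a), holding(e)} ⊆ S  — applicable
  S \ del = {clear(e)}
  ∪ add   = {clear(e), handempty, on(e,a)}

== RESULT ==
["clear(e)", "handempty", "on(e,a)"]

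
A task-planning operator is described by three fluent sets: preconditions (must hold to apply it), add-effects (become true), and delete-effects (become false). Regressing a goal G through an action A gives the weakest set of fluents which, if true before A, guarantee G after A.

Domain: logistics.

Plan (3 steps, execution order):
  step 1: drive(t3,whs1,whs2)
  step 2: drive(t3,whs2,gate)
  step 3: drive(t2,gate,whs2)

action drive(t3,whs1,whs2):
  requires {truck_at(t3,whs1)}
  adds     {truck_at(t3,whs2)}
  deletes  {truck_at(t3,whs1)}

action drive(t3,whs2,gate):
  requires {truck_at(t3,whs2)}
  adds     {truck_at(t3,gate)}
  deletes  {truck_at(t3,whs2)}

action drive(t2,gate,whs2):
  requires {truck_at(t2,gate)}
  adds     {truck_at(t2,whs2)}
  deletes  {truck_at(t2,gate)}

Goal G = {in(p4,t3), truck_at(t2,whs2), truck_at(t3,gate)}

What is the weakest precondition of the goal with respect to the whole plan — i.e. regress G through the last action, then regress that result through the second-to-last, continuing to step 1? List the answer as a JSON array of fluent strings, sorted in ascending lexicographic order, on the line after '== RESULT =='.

Work backward from the goal:
  through step 3 (drive(t2,gate,whs2)): drop {truck_at(t2,whs2)}, keep {in(p4,t3), truck_at(t3,gate)}, require {truck_at(t2,gate)}
    → {in(p4,t3), truck_at(t2,gate), truck_at(t3,gate)}
  through step 2 (drive(t3,whs2,gate)): drop {truck_at(t3,gate)}, keep {in(p4,t3), truck_at(t2,gate)}, require {truck_at(t3,whs2)}
    → {in(p4,t3), truck_at(t2,gate), truck_at(t3,whs2)}
  through step 1 (drive(t3,whs1,whs2)): drop {truck_at(t3,whs2)}, keep {in(p4,t3), truck_at(t2,gate)}, require {truck_at(t3,whs1)}
    → {in(p4,t3), truck_at(t2,gate), truck_at(t3,whs1)}

== RESULT ==
["in(p4,t3)", "truck_at(t2,gate)", "truck_at(t3,whs1)"]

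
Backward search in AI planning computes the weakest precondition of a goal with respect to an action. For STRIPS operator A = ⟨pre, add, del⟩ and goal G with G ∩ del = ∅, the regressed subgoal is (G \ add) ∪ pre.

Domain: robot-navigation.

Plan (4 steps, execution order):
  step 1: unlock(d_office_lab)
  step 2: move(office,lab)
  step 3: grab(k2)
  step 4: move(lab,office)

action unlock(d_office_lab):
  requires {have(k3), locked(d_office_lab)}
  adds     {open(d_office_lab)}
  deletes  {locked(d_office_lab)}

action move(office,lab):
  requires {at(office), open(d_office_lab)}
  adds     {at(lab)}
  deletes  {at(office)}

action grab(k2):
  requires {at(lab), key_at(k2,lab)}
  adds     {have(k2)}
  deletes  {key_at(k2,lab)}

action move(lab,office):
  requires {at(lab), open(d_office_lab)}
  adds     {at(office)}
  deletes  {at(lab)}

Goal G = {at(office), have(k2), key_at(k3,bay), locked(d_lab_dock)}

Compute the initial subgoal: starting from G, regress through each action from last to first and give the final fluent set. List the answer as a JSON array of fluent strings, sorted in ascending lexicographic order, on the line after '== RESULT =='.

Work backward from the goal:
  through step 4 (move(lab,office)): drop {at(office)}, keep {have(k2), key_at(k3,bay), locked(d_lab_dock)}, require {at(lab), open(d_office_lab)}
    → {at(lab), have(k2), key_at(k3,bay), locked(d_lab_dock), open(d_office_lab)}
  through step 3 (grab(k2)): drop {have(k2)}, keep {at(lab), key_at(k3,bay), locked(d_lab_dock), open(d_office_lab)}, require {at(lab), key_at(k2,lab)}
    → {at(lab), key_at(k2,lab), key_at(k3,bay), locked(d_lab_dock), open(d_office_lab)}
  through step 2 (move(office,lab)): drop {at(lab)}, keep {key_at(k2,lab), key_at(k3,bay), locked(d_lab_dock), open(d_office_lab)}, require {at(office), open(d_office_lab)}
    → {at(office), key_at(k2,lab), key_at(k3,bay), locked(d_lab_dock), open(d_office_lab)}
  through step 1 (unlock(d_office_lab)): drop {open(d_office_lab)}, keep {at(office), key_at(k2,lab), key_at(k3,bay), locked(d_lab_dock)}, require {have(k3), locked(d_office_lab)}
    → {at(office), have(k3), key_at(k2,lab), key_at(k3,bay), locked(d_lab_dock), locked(d_office_lab)}

== RESULT ==
["at(office)", "have(k3)", "key_at(k2,lab)", "key_at(k3,bay)", "locked(d_lab_dock)", "locked(d_office_lab)"]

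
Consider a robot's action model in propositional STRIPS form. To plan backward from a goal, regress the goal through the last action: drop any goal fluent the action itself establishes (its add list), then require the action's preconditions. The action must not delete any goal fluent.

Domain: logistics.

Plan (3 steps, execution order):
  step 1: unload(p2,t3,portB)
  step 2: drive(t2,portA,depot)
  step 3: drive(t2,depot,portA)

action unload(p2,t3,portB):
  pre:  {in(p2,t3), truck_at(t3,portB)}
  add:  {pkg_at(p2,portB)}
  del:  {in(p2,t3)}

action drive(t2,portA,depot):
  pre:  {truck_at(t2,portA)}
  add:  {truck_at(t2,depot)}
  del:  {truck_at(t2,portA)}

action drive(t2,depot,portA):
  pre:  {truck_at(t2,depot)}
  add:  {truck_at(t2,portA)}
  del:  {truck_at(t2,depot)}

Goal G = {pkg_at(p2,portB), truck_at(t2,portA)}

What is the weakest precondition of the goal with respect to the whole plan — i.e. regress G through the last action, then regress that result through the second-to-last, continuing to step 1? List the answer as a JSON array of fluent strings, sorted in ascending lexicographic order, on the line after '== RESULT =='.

Regress step by step:
  through step 3 (drive(t2,depot,portA)): drop {truck_at(t2,portA)}, keep {pkg_at(p2,portB)}, require {truck_at(t2,depot)}
    → {pkg_at(p2,portB), truck_at(t2,depot)}
  through step 2 (drive(t2,portA,depot)): drop {truck_at(t2,depot)}, keep {pkg_at(p2,portB)}, require {truck_at(t2,portA)}
    → {pkg_at(p2,portB), truck_at(t2,portA)}
  through step 1 (unload(p2,t3,portB)): drop {pkg_at(p2,portB)}, keep {truck_at(t2,portA)}, require {in(p2,t3), truck_at(t3,portB)}
    → {in(p2,t3), truck_at(t2,portA), truck_at(t3,portB)}

== RESULT ==
["in(p2,t3)", "truck_at(t2,portA)", "truck_at(t3,portB)"]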